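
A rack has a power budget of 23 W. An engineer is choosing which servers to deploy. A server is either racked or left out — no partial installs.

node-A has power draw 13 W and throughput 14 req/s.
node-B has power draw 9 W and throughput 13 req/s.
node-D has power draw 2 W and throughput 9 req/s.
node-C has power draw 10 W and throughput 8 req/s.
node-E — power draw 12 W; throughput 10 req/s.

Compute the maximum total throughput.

32

Allowing fractional choices, the relaxed optimum would be about 34.9, but servers are indivisible.
node-A + node-B: power draw 13 + 9 = 22 ≤ 23, throughput 14 + 13 = 27.
node-B + node-D + node-E: power draw 9 + 2 + 12 = 23 ≤ 23, throughput 13 + 9 + 10 = 32.
node-B + node-D + node-C: power draw 9 + 2 + 10 = 21 ≤ 23, throughput 13 + 9 + 8 = 30.
Best is node-B, node-D, and node-E with total throughput 32.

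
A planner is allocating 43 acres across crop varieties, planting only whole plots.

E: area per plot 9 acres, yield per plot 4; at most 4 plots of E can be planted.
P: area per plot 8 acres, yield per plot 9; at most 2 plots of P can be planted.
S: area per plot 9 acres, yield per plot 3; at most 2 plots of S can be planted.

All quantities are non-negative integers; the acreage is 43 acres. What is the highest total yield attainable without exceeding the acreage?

30

P has the best ratio (9/8); taking only P gives at most 2×9 = 18 (stopped by the supply cap of 2).
Mixing does better — 3×E and 2×P: area 43 ≤ 43, yield 3·4 + 2·9 = 30.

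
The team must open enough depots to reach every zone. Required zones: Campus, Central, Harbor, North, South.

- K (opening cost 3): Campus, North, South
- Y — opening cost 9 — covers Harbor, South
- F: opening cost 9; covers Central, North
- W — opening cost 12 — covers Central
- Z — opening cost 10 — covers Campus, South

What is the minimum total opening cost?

Choose K, Y, and F: together they cover Campus, Central, Harbor, North, South — every zone.
Total opening cost: 3 + 9 + 9 = 21.
No cover costs less than 21.

21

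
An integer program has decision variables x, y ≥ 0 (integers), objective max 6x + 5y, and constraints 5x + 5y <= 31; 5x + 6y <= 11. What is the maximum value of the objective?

(x,y)=(2,0) is feasible, giving 12.
(x,y)=(1,1) is feasible, giving 11.
The best lattice point is (2,0), giving 12.

12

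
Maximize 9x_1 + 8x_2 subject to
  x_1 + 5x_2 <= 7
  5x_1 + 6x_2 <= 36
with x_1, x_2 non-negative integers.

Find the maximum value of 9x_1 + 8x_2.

63

(x_1,x_2)=(7,0): 1·7+5·0=7≤7, 5·7+6·0=35≤36, objective 63.
(x_1,x_2)=(6,0): 1·6+5·0=6≤7, 5·6+6·0=30≤36, objective 54.
No feasible integer point exceeds 63.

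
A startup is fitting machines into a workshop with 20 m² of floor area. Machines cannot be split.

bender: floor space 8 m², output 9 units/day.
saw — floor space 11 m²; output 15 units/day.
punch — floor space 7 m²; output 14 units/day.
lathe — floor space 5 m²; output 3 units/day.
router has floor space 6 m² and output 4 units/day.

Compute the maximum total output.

29

Take saw and punch: floor space 11 + 7 = 18 ≤ 20, output 15 + 14 = 29.
No other feasible combination does better.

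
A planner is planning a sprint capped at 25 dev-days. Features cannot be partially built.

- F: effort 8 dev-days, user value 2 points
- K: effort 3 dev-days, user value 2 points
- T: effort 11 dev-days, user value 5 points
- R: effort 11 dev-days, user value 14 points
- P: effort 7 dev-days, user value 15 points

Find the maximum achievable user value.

Allowing fractional choices, the relaxed optimum would be about 32.8, but features are indivisible.
R + P: effort 11 + 7 = 18 ≤ 25, user value 14 + 15 = 29.
K + R + P: effort 3 + 11 + 7 = 21 ≤ 25, user value 2 + 14 + 15 = 31.
K + T + P: effort 3 + 11 + 7 = 21 ≤ 25, user value 2 + 5 + 15 = 22.
Best is K, R, and P with total user value 31.

31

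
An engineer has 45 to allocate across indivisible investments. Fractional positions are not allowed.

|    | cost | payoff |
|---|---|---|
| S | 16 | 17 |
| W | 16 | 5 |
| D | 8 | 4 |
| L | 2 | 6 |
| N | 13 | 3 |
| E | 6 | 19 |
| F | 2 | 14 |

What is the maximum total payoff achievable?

S + L + N + E + F: cost 16 + 2 + 13 + 6 + 2 = 39 ≤ 45, payoff 17 + 6 + 3 + 19 + 14 = 59.
S + W + L + E + F: cost 16 + 16 + 2 + 6 + 2 = 42 ≤ 45, payoff 17 + 5 + 6 + 19 + 14 = 61.
S + D + L + E + F: cost 16 + 8 + 2 + 6 + 2 = 34 ≤ 45, payoff 17 + 4 + 6 + 19 + 14 = 60.
Best is S, W, L, E, and F with total payoff 61.

61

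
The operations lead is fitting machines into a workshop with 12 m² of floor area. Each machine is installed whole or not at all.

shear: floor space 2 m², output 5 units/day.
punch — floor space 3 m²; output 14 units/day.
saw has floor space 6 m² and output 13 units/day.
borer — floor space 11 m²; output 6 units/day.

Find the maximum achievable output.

Take shear, punch, and saw: floor space 2 + 3 + 6 = 11 ≤ 12, output 5 + 14 + 13 = 32.
No other feasible combination does better.

32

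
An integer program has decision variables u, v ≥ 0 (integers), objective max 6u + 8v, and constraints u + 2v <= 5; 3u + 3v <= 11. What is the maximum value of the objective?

Relaxing integrality, the LP optimum is 24.67 at (u,v) = (2.33, 1.33), which is not an integer point.
(u,v)=(1,2): 1·1+2·2=5≤5, 3·1+3·2=9≤11, objective 22.
(u,v)=(2,1): 1·2+2·1=4≤5, 3·2+3·1=9≤11, objective 20.
(u,v)=(3,0): 1·3+2·0=3≤5, 3·3+3·0=9≤11, objective 18.
(u,v)=(0,2): 1·0+2·2=4≤5, 3·0+3·2=6≤11, objective 16.
No feasible integer point exceeds 22.

22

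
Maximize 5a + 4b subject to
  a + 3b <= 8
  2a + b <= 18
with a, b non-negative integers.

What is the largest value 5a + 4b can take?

40

(a,b)=(8,0): 1·8+3·0=8≤8, 2·8+1·0=16≤18, objective 40.
(a,b)=(7,0): 1·7+3·0=7≤8, 2·7+1·0=14≤18, objective 35.
Maximum is 40 at (a,b)=(8,0).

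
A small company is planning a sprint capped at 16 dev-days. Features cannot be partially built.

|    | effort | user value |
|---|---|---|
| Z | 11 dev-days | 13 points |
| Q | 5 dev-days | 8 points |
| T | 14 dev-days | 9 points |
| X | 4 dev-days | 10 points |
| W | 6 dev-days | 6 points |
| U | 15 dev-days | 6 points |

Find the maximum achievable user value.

Treat it as a binary knapsack problem.
Take Q, X, and W: effort 5 + 4 + 6 = 15 ≤ 16, user value 8 + 10 + 6 = 24.
No other feasible combination does better.

24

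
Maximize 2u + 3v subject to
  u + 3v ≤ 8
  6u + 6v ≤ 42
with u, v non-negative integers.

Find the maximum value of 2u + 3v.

14

Relaxing integrality, the LP optimum is 14.50 at (u,v) = (6.5, 0.5), which is not an integer point.
(u,v)=(7,0): 1·7+3·0=7≤8, 6·7+6·0=42≤42, objective 14.
(u,v)=(5,1): 1·5+3·1=8≤8, 6·5+6·1=36≤42, objective 13.
(u,v)=(6,0): 1·6+3·0=6≤8, 6·6+6·0=36≤42, objective 12.
(u,v)=(5,0): 1·5+3·0=5≤8, 6·5+6·0=30≤42, objective 10.
Maximum is 14 at (u,v)=(7,0).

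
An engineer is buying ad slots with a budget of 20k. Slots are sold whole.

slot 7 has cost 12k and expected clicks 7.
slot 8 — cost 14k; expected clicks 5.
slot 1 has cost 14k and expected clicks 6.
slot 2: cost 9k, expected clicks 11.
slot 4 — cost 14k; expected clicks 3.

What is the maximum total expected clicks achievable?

This is a 0-1 knapsack instance.
Take slot 2: cost 9 ≤ 20, expected clicks 11.
No other feasible combination does better.

11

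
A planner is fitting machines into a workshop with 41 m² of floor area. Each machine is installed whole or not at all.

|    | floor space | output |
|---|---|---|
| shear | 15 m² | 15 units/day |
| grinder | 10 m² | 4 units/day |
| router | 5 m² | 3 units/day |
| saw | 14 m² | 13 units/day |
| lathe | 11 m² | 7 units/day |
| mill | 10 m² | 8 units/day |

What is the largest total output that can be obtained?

36

Take shear, saw, and mill: floor space 15 + 14 + 10 = 39 ≤ 41, output 15 + 13 + 8 = 36.
No other feasible combination does better.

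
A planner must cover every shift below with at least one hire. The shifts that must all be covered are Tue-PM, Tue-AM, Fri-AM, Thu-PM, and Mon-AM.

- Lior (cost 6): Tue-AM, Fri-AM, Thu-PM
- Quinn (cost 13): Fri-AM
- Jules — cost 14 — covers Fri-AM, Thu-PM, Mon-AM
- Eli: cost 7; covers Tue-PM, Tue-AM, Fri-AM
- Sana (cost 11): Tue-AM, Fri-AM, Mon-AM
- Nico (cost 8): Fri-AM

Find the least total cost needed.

This is a weighted set-cover instance.
The greedy cost-per-new-shift heuristic would pick Lior, Eli, and Sana for 24, but a cheaper cover exists.
Choose Jules and Eli: together they cover Tue-PM, Tue-AM, Fri-AM, Thu-PM, Mon-AM — every shift.
Total cost: 14 + 7 = 21.
No cover costs less than 21.

21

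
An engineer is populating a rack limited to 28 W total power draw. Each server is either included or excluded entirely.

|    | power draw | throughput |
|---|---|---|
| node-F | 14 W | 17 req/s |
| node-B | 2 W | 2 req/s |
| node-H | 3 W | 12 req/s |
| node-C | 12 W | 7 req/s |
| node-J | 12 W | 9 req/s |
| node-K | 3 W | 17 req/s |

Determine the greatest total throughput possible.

48

node-F + node-B + node-H + node-K: power draw 14 + 2 + 3 + 3 = 22 ≤ 28, throughput 17 + 2 + 12 + 17 = 48.
node-F + node-H + node-K: power draw 14 + 3 + 3 = 20 ≤ 28, throughput 17 + 12 + 17 = 46.
node-B + node-H + node-J + node-K: power draw 2 + 3 + 12 + 3 = 20 ≤ 28, throughput 2 + 12 + 9 + 17 = 40.
Best is node-F, node-B, node-H, and node-K with total throughput 48.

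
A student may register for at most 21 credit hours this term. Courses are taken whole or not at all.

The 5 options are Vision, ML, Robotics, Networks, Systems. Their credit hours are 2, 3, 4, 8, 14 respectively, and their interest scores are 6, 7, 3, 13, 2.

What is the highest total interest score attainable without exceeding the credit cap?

This is an integer program with binary decision variables.
Vision + ML + Robotics + Networks: credit hours 2 + 3 + 4 + 8 = 17 ≤ 21, interest score 6 + 7 + 3 + 13 = 29.
ML + Robotics + Networks: credit hours 3 + 4 + 8 = 15 ≤ 21, interest score 7 + 3 + 13 = 23.
Vision + ML + Networks: credit hours 2 + 3 + 8 = 13 ≤ 21, interest score 6 + 7 + 13 = 26.
Best is Vision, ML, Robotics, and Networks with total interest score 29.

29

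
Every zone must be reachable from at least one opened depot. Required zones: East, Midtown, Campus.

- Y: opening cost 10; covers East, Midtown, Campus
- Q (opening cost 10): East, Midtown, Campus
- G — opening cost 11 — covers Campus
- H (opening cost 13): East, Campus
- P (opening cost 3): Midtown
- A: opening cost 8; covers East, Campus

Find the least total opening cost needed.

10

The greedy cost-per-new-zone heuristic would pick P and A for 11, but a cheaper cover exists.
Y alone covers East, Midtown, Campus — every zone.
Total opening cost: 10.
No cover costs less than 10.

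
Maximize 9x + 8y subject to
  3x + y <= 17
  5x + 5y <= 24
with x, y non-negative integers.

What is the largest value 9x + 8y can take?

Relaxing integrality, the LP optimum is 43.20 at (x,y) = (4.8, 0), which is not an integer point.
(x,y)=(4,0): 3·4+1·0=12≤17, 5·4+5·0=20≤24, objective 36.
(x,y)=(3,1): 3·3+1·1=10≤17, 5·3+5·1=20≤24, objective 35.
(x,y)=(3,0): 3·3+1·0=9≤17, 5·3+5·0=15≤24, objective 27.
Maximum is 36 at (x,y)=(4,0).

36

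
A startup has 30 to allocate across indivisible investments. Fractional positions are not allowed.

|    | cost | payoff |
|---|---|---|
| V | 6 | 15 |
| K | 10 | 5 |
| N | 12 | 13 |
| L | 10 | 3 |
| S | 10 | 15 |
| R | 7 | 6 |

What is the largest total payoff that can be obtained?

Allowing fractional choices, the relaxed optimum would be about 44.7, but investments are indivisible.
V + S + R: cost 6 + 10 + 7 = 23 ≤ 30, payoff 15 + 15 + 6 = 36.
V + N + S: cost 6 + 12 + 10 = 28 ≤ 30, payoff 15 + 13 + 15 = 43.
Best is V, N, and S with total payoff 43.

43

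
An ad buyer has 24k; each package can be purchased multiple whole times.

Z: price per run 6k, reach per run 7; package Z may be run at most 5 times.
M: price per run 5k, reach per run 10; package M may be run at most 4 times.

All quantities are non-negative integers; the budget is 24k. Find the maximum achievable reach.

40

Take 4×M: price 20 ≤ 24, reach 4·10 = 40.
M has the best ratio (10/5) and is taken to its limit of 4; remaining capacity is filled optimally with the others.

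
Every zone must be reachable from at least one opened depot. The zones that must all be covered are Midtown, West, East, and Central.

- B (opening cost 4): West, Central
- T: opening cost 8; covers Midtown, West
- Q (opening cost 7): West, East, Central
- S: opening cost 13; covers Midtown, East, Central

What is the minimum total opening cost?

The greedy cost-per-new-zone heuristic would pick B and S for 17, but a cheaper cover exists.
Choose T and Q: together they cover Midtown, West, East, Central — every zone.
Total opening cost: 8 + 7 = 15.
No cover costs less than 15.

15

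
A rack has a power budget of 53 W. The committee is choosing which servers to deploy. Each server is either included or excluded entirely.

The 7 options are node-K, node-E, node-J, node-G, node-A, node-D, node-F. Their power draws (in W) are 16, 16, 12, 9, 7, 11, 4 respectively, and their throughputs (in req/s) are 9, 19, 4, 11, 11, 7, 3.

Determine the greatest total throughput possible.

53

Allowing fractional choices, the relaxed optimum would be about 54.4, but servers are indivisible.
node-K + node-E + node-G + node-A + node-F: power draw 16 + 16 + 9 + 7 + 4 = 52 ≤ 53, throughput 9 + 19 + 11 + 11 + 3 = 53.
node-K + node-E + node-G + node-A: power draw 16 + 16 + 9 + 7 = 48 ≤ 53, throughput 9 + 19 + 11 + 11 = 50.
node-E + node-G + node-A + node-D + node-F: power draw 16 + 9 + 7 + 11 + 4 = 47 ≤ 53, throughput 19 + 11 + 11 + 7 + 3 = 51.
Best is node-K, node-E, node-G, node-A, and node-F with total throughput 53.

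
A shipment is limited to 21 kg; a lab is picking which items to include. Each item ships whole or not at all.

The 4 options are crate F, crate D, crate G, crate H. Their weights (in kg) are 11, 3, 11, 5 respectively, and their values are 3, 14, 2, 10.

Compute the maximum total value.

This is an integer program with binary decision variables.
Allowing fractional choices, the relaxed optimum would be about 27.4, but items are indivisible.
crate D + crate G + crate H: weight 3 + 11 + 5 = 19 ≤ 21, value 14 + 2 + 10 = 26.
crate F + crate D + crate H: weight 11 + 3 + 5 = 19 ≤ 21, value 3 + 14 + 10 = 27.
Best is crate F, crate D, and crate H with total value 27.

27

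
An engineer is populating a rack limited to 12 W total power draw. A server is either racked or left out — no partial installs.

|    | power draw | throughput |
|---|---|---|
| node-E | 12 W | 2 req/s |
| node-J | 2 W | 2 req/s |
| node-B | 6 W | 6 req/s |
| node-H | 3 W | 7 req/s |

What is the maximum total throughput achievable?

15

Allowing fractional choices, the relaxed optimum would be about 15.2, but servers are indivisible.
node-B + node-H: power draw 6 + 3 = 9 ≤ 12, throughput 6 + 7 = 13.
node-J + node-H: power draw 2 + 3 = 5 ≤ 12, throughput 2 + 7 = 9.
node-J + node-B + node-H: power draw 2 + 6 + 3 = 11 ≤ 12, throughput 2 + 6 + 7 = 15.
Best is node-J, node-B, and node-H with total throughput 15.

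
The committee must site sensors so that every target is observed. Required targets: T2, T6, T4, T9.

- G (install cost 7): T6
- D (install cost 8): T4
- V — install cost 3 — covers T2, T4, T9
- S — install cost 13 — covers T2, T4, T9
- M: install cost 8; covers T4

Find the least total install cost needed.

10

This is an integer covering problem.
Choose G and V: together they cover T2, T6, T4, T9 — every target.
Total install cost: 7 + 3 = 10.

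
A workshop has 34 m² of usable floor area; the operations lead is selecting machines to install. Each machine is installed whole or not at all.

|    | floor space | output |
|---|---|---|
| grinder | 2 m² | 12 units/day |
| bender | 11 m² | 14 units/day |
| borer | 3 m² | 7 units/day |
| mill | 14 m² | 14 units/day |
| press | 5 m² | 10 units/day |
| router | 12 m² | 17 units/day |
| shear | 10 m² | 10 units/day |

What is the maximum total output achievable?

60

Take grinder, bender, borer, press, and router: floor space 2 + 11 + 3 + 5 + 12 = 33 ≤ 34, output 12 + 14 + 7 + 10 + 17 = 60.
No other feasible combination does better.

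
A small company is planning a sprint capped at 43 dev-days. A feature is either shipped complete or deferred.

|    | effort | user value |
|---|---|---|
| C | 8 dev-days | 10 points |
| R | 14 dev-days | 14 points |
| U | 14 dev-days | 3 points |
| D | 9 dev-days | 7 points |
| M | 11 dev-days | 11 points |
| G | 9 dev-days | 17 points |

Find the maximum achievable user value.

52

Allowing fractional choices, the relaxed optimum would be about 52.8, but features are indivisible.
R + D + M + G: effort 14 + 9 + 11 + 9 = 43 ≤ 43, user value 14 + 7 + 11 + 17 = 49.
C + R + D + G: effort 8 + 14 + 9 + 9 = 40 ≤ 43, user value 10 + 14 + 7 + 17 = 48.
C + R + M + G: effort 8 + 14 + 11 + 9 = 42 ≤ 43, user value 10 + 14 + 11 + 17 = 52.
Best is C, R, M, and G with total user value 52.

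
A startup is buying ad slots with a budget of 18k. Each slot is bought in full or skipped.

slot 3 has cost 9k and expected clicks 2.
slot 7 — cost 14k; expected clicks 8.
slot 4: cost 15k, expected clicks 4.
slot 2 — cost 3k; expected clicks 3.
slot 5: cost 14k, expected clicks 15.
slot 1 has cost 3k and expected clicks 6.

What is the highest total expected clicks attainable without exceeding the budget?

Take slot 5 and slot 1: cost 14 + 3 = 17 ≤ 18, expected clicks 15 + 6 = 21.
No other feasible combination does better.

21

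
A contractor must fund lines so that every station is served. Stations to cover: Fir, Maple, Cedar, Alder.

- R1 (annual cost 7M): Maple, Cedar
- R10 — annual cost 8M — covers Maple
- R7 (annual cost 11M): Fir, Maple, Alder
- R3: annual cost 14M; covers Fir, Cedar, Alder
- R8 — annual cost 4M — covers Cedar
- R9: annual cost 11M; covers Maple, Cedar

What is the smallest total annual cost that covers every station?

This is an integer covering problem.
The greedy cost-per-new-station heuristic would pick R1 and R7 for 18, but a cheaper cover exists.
Choose R7 and R8: together they cover Fir, Maple, Cedar, Alder — every station.
Total annual cost: 11 + 4 = 15.
No cover costs less than 15.

15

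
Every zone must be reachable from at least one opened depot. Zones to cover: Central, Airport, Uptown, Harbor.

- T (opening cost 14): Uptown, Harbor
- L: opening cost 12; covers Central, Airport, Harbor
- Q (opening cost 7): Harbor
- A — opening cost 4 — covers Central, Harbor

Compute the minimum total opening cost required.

26

The greedy cost-per-new-zone heuristic would pick A, L, and T for 30, but a cheaper cover exists.
Choose T and L: together they cover Central, Airport, Uptown, Harbor — every zone.
Total opening cost: 14 + 12 = 26.
No cover costs less than 26.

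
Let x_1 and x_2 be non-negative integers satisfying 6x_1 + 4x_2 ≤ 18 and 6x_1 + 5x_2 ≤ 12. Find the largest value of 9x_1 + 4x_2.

(x_1,x_2)=(2,0): 6·2+4·0=12≤18, 6·2+5·0=12≤12, objective 18.
(x_1,x_2)=(1,1): 6·1+4·1=10≤18, 6·1+5·1=11≤12, objective 13.
(x_1,x_2)=(1,0): 6·1+4·0=6≤18, 6·1+5·0=6≤12, objective 9.
No feasible integer point exceeds 18.

18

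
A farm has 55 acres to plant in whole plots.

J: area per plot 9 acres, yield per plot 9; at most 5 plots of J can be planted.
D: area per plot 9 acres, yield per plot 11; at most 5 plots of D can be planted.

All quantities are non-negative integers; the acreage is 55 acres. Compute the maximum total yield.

D has the best ratio (11/9); taking only D gives at most 5×11 = 55 (stopped by the supply cap of 5).
Mixing does better — 1×J and 5×D: area 54 ≤ 55, yield 1·9 + 5·11 = 64.

64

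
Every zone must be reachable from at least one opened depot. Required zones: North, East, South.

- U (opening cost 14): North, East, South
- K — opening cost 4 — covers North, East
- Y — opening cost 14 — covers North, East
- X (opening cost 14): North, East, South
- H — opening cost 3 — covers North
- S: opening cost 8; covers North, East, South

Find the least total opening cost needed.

8

The greedy cost-per-new-zone heuristic would pick K and S for 12, but a cheaper cover exists.
S alone covers North, East, South — every zone.
Total opening cost: 8.
No cover costs less than 8.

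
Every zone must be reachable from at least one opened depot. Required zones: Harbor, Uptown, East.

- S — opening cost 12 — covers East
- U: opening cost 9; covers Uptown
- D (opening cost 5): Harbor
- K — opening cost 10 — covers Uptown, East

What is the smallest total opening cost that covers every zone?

Choose D and K: together they cover Harbor, Uptown, East — every zone.
Total opening cost: 5 + 10 = 15.
No cover costs less than 15.

15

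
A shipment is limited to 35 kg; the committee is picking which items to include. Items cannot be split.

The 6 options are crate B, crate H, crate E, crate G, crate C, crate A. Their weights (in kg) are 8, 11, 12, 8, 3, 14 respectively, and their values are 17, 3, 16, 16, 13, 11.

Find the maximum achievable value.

62

Treat it as a binary knapsack problem.
crate B + crate G + crate C + crate A: weight 8 + 8 + 3 + 14 = 33 ≤ 35, value 17 + 16 + 13 + 11 = 57.
crate B + crate E + crate G + crate C: weight 8 + 12 + 8 + 3 = 31 ≤ 35, value 17 + 16 + 16 + 13 = 62.
Best is crate B, crate E, crate G, and crate C with total value 62.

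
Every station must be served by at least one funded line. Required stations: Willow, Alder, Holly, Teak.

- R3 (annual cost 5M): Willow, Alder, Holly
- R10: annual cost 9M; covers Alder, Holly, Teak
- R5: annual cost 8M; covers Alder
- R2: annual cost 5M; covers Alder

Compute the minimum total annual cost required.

This is an integer covering problem.
Choose R3 and R10: together they cover Willow, Alder, Holly, Teak — every station.
Total annual cost: 5 + 9 = 14.

14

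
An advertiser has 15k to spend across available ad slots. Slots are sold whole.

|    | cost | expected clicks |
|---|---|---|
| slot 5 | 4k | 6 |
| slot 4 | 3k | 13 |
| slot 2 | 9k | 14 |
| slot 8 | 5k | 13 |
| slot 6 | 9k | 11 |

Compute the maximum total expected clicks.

32

Treat it as a binary knapsack problem.
slot 5 + slot 4 + slot 8: cost 4 + 3 + 5 = 12 ≤ 15, expected clicks 6 + 13 + 13 = 32.
slot 4 + slot 2: cost 3 + 9 = 12 ≤ 15, expected clicks 13 + 14 = 27.
Best is slot 5, slot 4, and slot 8 with total expected clicks 32.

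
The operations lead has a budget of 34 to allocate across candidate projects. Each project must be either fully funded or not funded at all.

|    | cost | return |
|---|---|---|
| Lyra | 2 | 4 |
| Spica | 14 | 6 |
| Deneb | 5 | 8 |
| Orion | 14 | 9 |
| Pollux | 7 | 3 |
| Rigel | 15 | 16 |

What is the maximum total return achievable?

33

Take Deneb, Orion, and Rigel: cost 5 + 14 + 15 = 34 ≤ 34, return 8 + 9 + 16 = 33.
No other feasible combination does better.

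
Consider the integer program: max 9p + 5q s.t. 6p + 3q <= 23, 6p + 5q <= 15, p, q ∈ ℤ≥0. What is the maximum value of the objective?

18

(p,q)=(2,0): 6·2+3·0=12≤23, 6·2+5·0=12≤15, objective 18.
(p,q)=(1,1): 6·1+3·1=9≤23, 6·1+5·1=11≤15, objective 14.
(p,q)=(1,0): 6·1+3·0=6≤23, 6·1+5·0=6≤15, objective 9.
Maximum is 18 at (p,q)=(2,0).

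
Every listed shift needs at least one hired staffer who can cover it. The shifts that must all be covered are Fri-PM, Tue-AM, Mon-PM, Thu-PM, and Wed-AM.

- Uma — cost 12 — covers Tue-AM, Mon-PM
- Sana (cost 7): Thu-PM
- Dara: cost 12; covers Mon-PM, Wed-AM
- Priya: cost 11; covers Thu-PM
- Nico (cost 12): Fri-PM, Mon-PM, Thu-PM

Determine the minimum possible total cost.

This is an integer covering problem.
Choose Uma, Dara, and Nico: together they cover Fri-PM, Tue-AM, Mon-PM, Thu-PM, Wed-AM — every shift.
Total cost: 12 + 12 + 12 = 36.
No cover costs less than 36.

36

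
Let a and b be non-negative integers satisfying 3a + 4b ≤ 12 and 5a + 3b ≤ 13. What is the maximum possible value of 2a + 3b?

9

(a,b)=(0,3): 3·0+4·3=12≤12, 5·0+3·3=9≤13, objective 9.
(a,b)=(1,2): 3·1+4·2=11≤12, 5·1+3·2=11≤13, objective 8.
(a,b)=(0,2): 3·0+4·2=8≤12, 5·0+3·2=6≤13, objective 6.
Maximum is 9 at (a,b)=(0,3).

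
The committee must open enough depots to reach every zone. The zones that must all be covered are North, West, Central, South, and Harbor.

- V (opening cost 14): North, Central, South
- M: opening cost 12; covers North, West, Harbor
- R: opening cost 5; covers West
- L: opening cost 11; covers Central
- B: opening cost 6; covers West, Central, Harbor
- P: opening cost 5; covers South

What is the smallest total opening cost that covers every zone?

The greedy cost-per-new-zone heuristic would pick B, P, and M for 23, but a cheaper cover exists.
Choose V and B: together they cover North, West, Central, South, Harbor — every zone.
Total opening cost: 14 + 6 = 20.
No cover costs less than 20.

20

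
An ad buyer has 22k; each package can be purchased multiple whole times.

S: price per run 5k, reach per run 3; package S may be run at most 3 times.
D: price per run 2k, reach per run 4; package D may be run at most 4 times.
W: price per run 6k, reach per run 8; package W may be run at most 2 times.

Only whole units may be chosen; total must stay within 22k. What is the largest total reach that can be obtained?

32

4×D and 2×W: price 20 ≤ 22, reach 4·4 + 2·8 = 32.
3×D and 2×W: price 18 ≤ 22, reach 3·4 + 2·8 = 28.
Best is 32.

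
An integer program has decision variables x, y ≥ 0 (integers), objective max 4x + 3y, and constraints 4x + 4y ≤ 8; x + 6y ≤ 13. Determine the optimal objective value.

8

(x,y)=(2,0): 4·2+4·0=8≤8, 1·2+6·0=2≤13, objective 8.
(x,y)=(1,1): 4·1+4·1=8≤8, 1·1+6·1=7≤13, objective 7.
The best lattice point is (2,0), giving 8.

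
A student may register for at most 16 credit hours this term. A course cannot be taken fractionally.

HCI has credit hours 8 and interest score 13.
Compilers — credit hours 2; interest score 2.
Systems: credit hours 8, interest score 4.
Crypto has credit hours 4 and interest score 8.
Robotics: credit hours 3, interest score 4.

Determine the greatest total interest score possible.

Allowing fractional choices, the relaxed optimum would be about 26.0, but courses are indivisible.
HCI + Compilers + Crypto: credit hours 8 + 2 + 4 = 14 ≤ 16, interest score 13 + 2 + 8 = 23.
HCI + Crypto + Robotics: credit hours 8 + 4 + 3 = 15 ≤ 16, interest score 13 + 8 + 4 = 25.
HCI + Crypto: credit hours 8 + 4 = 12 ≤ 16, interest score 13 + 8 = 21.
Best is HCI, Crypto, and Robotics with total interest score 25.

25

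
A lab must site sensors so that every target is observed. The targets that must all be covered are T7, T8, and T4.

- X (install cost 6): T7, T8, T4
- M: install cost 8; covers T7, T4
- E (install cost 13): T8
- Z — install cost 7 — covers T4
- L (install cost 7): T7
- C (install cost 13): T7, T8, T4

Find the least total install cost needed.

X alone covers T7, T8, T4 — every target.
Total install cost: 6.
No cover costs less than 6.

6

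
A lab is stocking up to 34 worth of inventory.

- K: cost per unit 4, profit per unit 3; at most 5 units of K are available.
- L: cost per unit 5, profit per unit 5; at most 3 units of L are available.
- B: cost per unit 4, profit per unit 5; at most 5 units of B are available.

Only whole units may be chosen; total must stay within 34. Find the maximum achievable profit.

This is a bounded integer knapsack.
B has the best ratio (5/4); taking only B gives at most 5×5 = 25 (stopped by the supply cap of 5).
Mixing does better — 1×K, 2×L, and 5×B: cost 34 ≤ 34, profit 1·3 + 2·5 + 5·5 = 38.

38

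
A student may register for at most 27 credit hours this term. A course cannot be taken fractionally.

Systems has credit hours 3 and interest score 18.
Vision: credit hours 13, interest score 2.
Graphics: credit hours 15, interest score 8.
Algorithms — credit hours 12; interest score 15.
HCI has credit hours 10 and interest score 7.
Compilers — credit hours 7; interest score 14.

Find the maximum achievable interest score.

Take Systems, Algorithms, and Compilers: credit hours 3 + 12 + 7 = 22 ≤ 27, interest score 18 + 15 + 14 = 47.
No other feasible combination does better.

47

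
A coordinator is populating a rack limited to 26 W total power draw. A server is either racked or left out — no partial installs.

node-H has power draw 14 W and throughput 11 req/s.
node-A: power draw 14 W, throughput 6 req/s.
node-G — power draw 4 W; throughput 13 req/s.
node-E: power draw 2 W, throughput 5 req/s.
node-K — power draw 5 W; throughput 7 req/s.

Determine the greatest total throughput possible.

36

Treat it as a binary knapsack problem.
node-H + node-G + node-E + node-K: power draw 14 + 4 + 2 + 5 = 25 ≤ 26, throughput 11 + 13 + 5 + 7 = 36.
node-H + node-G + node-K: power draw 14 + 4 + 5 = 23 ≤ 26, throughput 11 + 13 + 7 = 31.
Best is node-H, node-G, node-E, and node-K with total throughput 36.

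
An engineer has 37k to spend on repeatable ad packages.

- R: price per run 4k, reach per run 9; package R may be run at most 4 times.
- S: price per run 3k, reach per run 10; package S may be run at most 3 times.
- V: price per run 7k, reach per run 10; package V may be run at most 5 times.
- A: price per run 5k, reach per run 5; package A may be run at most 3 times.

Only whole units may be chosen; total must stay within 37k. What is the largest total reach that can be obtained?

This is a bounded integer knapsack.
Take 4×R, 3×S, 1×V, and 1×A: price 37 ≤ 37, reach 4·9 + 3·10 + 1·10 + 1·5 = 81.
S has the best ratio (10/3) and is taken to its limit of 3; remaining capacity is filled optimally with the others.

81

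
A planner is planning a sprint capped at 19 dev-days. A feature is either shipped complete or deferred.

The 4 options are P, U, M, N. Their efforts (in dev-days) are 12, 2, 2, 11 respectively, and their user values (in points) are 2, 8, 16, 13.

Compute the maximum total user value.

37

M + N: effort 2 + 11 = 13 ≤ 19, user value 16 + 13 = 29.
U + M + N: effort 2 + 2 + 11 = 15 ≤ 19, user value 8 + 16 + 13 = 37.
Best is U, M, and N with total user value 37.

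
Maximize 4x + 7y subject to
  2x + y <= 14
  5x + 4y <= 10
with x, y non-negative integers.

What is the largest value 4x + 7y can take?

(x,y)=(0,2): 2·0+1·2=2≤14, 5·0+4·2=8≤10, objective 14.
(x,y)=(1,1): 2·1+1·1=3≤14, 5·1+4·1=9≤10, objective 11.
(x,y)=(0,1): 2·0+1·1=1≤14, 5·0+4·1=4≤10, objective 7.
Maximum is 14 at (x,y)=(0,2).

14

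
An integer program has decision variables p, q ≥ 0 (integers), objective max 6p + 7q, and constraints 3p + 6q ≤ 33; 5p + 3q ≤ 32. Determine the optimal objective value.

The continuous relaxation peaks at (4.43, 3.29) with value 49.57; rounding to a feasible lattice point costs some objective.
(p,q)=(3,4): 3·3+6·4=33≤33, 5·3+3·4=27≤32, objective 46.
(p,q)=(4,3): 3·4+6·3=30≤33, 5·4+3·3=29≤32, objective 45.
(p,q)=(5,2): 3·5+6·2=27≤33, 5·5+3·2=31≤32, objective 44.
The best lattice point is (3,4), giving 46.

46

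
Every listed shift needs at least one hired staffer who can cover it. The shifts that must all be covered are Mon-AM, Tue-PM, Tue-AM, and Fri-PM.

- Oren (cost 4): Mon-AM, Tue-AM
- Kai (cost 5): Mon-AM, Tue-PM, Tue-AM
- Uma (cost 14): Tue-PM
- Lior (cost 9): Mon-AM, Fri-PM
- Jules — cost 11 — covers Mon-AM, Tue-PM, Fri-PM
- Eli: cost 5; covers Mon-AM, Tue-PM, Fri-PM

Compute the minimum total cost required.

This is a weighted set-cover instance.
The greedy cost-per-new-shift heuristic would pick Kai and Eli for 10, but a cheaper cover exists.
Choose Oren and Eli: together they cover Mon-AM, Tue-PM, Tue-AM, Fri-PM — every shift.
Total cost: 4 + 5 = 9.
No cover costs less than 9.

9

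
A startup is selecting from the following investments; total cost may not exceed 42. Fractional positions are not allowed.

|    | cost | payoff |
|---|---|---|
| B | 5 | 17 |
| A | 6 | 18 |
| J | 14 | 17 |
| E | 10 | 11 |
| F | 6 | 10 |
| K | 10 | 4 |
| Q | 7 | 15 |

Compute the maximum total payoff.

78

Take B, A, J, E, and Q: cost 5 + 6 + 14 + 10 + 7 = 42 ≤ 42, payoff 17 + 18 + 17 + 11 + 15 = 78.
No other feasible combination does better.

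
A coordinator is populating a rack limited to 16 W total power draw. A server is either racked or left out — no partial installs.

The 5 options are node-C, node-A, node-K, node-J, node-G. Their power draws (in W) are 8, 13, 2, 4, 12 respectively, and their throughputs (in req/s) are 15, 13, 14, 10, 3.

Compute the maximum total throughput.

Allowing fractional choices, the relaxed optimum would be about 41.0, but servers are indivisible.
node-C + node-K + node-J: power draw 8 + 2 + 4 = 14 ≤ 16, throughput 15 + 14 + 10 = 39.
node-C + node-K: power draw 8 + 2 = 10 ≤ 16, throughput 15 + 14 = 29.
Best is node-C, node-K, and node-J with total throughput 39.

39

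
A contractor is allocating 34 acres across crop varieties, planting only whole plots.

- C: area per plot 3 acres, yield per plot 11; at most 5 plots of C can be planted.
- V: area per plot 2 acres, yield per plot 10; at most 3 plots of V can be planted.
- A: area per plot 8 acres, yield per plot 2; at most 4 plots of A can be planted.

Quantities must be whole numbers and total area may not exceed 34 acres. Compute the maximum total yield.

87

V has the best ratio (10/2); taking only V gives at most 3×10 = 30 (stopped by the supply cap of 3).
Mixing does better — 5×C, 3×V, and 1×A: area 29 ≤ 34, yield 5·11 + 3·10 + 1·2 = 87.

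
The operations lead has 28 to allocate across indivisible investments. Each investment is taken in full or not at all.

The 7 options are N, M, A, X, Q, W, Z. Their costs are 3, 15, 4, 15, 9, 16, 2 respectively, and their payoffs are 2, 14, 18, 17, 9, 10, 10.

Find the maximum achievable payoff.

This is an integer program with binary decision variables.
N + A + X + Z: cost 3 + 4 + 15 + 2 = 24 ≤ 28, payoff 2 + 18 + 17 + 10 = 47.
A + X + Z: cost 4 + 15 + 2 = 21 ≤ 28, payoff 18 + 17 + 10 = 45.
Best is N, A, X, and Z with total payoff 47.

47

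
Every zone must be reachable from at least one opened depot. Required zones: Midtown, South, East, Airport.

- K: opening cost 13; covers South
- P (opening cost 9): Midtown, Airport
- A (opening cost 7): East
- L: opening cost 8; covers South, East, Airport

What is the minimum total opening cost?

17

Choose P and L: together they cover Midtown, South, East, Airport — every zone.
Total opening cost: 9 + 8 = 17.
No cover costs less than 17.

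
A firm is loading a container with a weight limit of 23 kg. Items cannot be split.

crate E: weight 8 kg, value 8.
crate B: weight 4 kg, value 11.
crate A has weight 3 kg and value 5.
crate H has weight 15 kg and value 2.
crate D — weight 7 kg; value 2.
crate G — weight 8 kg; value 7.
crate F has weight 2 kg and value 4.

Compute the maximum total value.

31

Take crate E, crate B, crate A, and crate G: weight 8 + 4 + 3 + 8 = 23 ≤ 23, value 8 + 11 + 5 + 7 = 31.
No other feasible combination does better.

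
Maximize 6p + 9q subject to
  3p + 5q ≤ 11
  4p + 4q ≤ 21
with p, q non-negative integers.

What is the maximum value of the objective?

(p,q)=(2,1) is feasible, giving 21.
(p,q)=(3,0) is feasible, giving 18.
(p,q)=(1,1) is feasible, giving 15.
Maximum is 21 at (p,q)=(2,1).

21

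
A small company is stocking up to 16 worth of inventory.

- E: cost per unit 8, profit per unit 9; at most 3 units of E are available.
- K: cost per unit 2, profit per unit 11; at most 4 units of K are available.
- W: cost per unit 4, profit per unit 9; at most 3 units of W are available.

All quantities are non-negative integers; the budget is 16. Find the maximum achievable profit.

K has the best ratio (11/2); taking only K gives at most 4×11 = 44 (stopped by the supply cap of 4).
Mixing does better — 4×K and 2×W: cost 16 ≤ 16, profit 4·11 + 2·9 = 62.

62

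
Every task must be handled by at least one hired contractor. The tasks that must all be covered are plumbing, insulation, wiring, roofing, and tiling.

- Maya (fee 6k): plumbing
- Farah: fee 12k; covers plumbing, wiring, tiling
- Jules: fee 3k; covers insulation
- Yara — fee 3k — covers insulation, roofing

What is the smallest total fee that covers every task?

Choose Farah and Yara: together they cover plumbing, insulation, wiring, roofing, tiling — every task.
Total fee: 12 + 3 = 15.
No cover costs less than 15.

15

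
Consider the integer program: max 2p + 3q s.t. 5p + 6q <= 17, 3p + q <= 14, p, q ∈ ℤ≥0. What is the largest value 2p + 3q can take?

(p,q)=(1,2) is feasible, giving 8.
(p,q)=(2,1) is feasible, giving 7.
(p,q)=(0,2) is feasible, giving 6.
No feasible integer point exceeds 8.

8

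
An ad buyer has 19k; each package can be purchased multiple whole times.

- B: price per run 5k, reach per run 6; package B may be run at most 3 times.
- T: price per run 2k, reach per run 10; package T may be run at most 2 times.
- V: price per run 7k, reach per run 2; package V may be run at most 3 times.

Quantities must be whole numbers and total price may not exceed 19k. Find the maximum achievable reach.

38

This is a bounded integer knapsack.
Take 3×B and 2×T: price 19 ≤ 19, reach 3·6 + 2·10 = 38.
T has the best ratio (10/2) and is taken to its limit of 2; remaining capacity is filled optimally with the others.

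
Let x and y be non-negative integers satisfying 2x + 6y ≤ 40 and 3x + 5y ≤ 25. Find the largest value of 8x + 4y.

Relaxing integrality, the LP optimum is 66.67 at (x,y) = (8.33, 0), which is not an integer point.
(x,y)=(8,0): 2·8+6·0=16≤40, 3·8+5·0=24≤25, objective 64.
(x,y)=(7,0): 2·7+6·0=14≤40, 3·7+5·0=21≤25, objective 56.
Maximum is 64 at (x,y)=(8,0).

64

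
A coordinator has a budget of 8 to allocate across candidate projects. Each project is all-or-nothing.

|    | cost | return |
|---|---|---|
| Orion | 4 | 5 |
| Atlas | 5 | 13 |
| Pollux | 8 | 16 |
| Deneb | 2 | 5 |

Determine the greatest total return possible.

Take Atlas and Deneb: cost 5 + 2 = 7 ≤ 8, return 13 + 5 = 18.
No other feasible combination does better.

18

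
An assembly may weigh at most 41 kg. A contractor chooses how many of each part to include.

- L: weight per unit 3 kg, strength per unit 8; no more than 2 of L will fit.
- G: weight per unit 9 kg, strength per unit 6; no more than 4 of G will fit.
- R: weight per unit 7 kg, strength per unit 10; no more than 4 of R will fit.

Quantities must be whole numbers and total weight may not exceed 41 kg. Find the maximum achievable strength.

L has the best ratio (8/3); taking only L gives at most 2×8 = 16 (stopped by the supply cap of 2).
Mixing does better — 2×L and 4×R: weight 34 ≤ 41, strength 2·8 + 4·10 = 56.

56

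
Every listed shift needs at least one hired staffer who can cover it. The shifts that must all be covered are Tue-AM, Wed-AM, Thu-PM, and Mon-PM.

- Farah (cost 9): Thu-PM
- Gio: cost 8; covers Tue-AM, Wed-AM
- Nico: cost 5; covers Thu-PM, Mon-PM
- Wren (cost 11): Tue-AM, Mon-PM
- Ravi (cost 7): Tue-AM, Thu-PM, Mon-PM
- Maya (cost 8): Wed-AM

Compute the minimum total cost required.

The greedy cost-per-new-shift heuristic would pick Ravi and Gio for 15, but a cheaper cover exists.
Choose Gio and Nico: together they cover Tue-AM, Wed-AM, Thu-PM, Mon-PM — every shift.
Total cost: 8 + 5 = 13.
No cover costs less than 13.

13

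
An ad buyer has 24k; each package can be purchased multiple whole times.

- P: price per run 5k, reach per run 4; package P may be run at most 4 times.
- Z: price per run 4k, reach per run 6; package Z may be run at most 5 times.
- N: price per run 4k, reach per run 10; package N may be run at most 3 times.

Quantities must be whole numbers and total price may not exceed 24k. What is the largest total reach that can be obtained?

48

3×Z and 3×N: price 24 ≤ 24, reach 3·6 + 3·10 = 48.
4×Z and 2×N: price 24 ≤ 24, reach 4·6 + 2·10 = 44.
Best is 48.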